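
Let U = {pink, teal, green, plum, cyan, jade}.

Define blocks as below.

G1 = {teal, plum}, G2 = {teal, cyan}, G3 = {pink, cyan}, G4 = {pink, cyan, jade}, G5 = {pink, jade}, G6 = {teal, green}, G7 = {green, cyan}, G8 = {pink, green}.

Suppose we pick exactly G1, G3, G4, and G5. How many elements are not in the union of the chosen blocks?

Union of G1, G3, G4, G5 = {pink, teal, plum, cyan, jade}.
Not covered: green — 1 element.

1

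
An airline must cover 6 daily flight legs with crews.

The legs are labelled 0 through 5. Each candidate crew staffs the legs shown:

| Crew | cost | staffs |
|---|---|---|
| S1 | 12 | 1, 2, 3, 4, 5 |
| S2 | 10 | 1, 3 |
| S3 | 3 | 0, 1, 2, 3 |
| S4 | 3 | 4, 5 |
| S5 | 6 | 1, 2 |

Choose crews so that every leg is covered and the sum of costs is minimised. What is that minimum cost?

6

S3, S4 together cover every leg (S3 ∪ S4 = {0, 1, 2, 3, 4, 5}); total cost 3 + 3 = 6.
No covering selection has total cost below 6.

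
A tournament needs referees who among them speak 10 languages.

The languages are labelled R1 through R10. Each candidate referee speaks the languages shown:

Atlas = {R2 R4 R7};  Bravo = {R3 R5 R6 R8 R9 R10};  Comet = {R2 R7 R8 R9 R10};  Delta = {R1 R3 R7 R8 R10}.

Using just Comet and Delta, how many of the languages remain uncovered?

Union of Comet, Delta = {R1, R2, R3, R7, R8, R9, R10}.
Not covered: R4, R5, R6 — 3 languages.

3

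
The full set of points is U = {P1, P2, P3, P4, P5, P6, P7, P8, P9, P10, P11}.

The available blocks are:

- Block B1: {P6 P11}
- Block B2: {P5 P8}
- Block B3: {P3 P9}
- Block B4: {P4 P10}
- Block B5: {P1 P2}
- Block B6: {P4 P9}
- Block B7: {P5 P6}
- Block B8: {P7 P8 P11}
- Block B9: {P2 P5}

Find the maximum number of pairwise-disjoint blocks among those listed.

5

B1, B2, B3, B4, B5 are pairwise disjoint (B1={P6,P11}; B2={P5,P8}; B3={P3,P9}; B4={P4,P10}; B5={P1,P2}).
Every remaining block overlaps one of these, and no 6 of the listed blocks are pairwise disjoint, so 5 is the maximum.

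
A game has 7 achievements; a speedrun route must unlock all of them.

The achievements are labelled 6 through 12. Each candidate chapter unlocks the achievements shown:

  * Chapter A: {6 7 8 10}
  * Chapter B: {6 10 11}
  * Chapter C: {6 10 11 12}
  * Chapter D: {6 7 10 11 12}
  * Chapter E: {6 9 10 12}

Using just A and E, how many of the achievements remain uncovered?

Union of A, E = {6, 7, 8, 9, 10, 12}.
Not covered: 11 — 1 achievement.

1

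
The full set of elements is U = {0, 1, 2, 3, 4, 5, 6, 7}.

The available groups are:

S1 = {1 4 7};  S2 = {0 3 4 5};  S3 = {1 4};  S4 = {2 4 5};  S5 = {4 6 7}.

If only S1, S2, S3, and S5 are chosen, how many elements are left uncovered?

1

Union of S1, S2, S3, S5 = {0, 1, 3, 4, 5, 6, 7}.
Not covered: 2 — 1 element.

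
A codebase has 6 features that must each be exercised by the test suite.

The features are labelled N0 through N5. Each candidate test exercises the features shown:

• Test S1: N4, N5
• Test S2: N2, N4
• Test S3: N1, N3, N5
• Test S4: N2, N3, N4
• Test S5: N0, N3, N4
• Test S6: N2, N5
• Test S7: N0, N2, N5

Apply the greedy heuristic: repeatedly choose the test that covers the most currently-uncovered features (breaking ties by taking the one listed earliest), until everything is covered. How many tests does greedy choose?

3

Greedy: pick S3 (covers 3 new) → pick S2 (covers 2 new) → pick S5 (covers 1 new). Total picks: 3.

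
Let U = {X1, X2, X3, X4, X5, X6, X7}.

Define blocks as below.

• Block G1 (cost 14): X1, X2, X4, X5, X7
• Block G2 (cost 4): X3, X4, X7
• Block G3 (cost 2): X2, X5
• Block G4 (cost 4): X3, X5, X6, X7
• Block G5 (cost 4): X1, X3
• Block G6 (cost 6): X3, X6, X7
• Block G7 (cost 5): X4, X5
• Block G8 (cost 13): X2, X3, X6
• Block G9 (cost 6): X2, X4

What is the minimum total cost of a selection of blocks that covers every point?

G2, G3, G4, G5 together cover every point (G2 ∪ G3 ∪ G4 ∪ G5 = {X1, X2, X3, X4, X5, X6, X7}); total cost 4 + 2 + 4 + 4 = 14.
No covering selection has total cost below 14.

14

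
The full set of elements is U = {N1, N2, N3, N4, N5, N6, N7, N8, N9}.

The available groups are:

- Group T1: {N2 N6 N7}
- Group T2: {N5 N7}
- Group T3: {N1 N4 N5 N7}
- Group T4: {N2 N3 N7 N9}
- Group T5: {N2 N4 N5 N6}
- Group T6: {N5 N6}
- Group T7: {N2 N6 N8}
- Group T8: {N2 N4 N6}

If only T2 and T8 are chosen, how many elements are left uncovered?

Union of T2, T8 = {N2, N4, N5, N6, N7}.
Not covered: N1, N3, N8, N9 — 4 elements.

4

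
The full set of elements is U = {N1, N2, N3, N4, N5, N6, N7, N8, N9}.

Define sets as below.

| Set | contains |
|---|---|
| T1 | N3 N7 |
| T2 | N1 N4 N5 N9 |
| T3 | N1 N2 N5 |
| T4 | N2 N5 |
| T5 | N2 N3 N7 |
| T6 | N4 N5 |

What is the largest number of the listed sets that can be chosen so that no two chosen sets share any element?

2

T2, T5 are pairwise disjoint (T2={N1,N4,N5,N9}; T5={N2,N3,N7}).
Every remaining set overlaps one of these, and no 3 of the listed sets are pairwise disjoint, so 2 is the maximum.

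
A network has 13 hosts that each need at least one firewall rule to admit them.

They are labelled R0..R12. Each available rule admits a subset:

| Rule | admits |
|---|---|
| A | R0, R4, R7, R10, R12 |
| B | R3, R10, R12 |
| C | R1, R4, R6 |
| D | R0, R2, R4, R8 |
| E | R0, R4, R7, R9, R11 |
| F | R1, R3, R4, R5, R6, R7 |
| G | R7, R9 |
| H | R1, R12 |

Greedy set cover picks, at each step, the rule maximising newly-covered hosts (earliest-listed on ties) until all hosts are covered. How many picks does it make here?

Greedy: pick F (covers 6 new) → pick A (covers 3 new) → pick D (covers 2 new) → pick E (covers 2 new). Total picks: 4.

4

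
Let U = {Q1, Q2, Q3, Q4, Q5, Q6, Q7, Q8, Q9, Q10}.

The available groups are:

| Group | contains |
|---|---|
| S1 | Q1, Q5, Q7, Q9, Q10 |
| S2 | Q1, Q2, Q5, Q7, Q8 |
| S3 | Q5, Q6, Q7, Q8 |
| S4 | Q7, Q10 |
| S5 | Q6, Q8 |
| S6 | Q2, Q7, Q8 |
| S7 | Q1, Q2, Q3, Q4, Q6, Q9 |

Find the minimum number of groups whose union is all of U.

3

Take {S1, S5, S7}. Their union is {Q1, Q2, Q3, Q4, Q5, Q6, Q7, Q8, Q9, Q10}, which is all 10 elements.
Only S7 contains Q3, so S7 is forced; the remaining 4 elements need at least 2 more groups (each remaining group adds at most 3) — so at least 3 groups are needed, and 3 is optimal.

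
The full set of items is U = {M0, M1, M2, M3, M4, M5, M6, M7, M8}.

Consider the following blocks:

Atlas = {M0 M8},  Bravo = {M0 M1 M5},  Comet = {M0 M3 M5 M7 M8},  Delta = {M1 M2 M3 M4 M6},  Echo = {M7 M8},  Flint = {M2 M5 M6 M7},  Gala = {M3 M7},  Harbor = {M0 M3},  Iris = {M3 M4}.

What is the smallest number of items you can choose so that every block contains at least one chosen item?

3

Take H = {M0, M4, M7}. Each listed block contains at least one of these, so H is a hitting set of size 3.
The blocks Bravo, Echo, Iris are pairwise disjoint, so any hitting set needs a separate item for each — at least 3. Hence 3 is optimal.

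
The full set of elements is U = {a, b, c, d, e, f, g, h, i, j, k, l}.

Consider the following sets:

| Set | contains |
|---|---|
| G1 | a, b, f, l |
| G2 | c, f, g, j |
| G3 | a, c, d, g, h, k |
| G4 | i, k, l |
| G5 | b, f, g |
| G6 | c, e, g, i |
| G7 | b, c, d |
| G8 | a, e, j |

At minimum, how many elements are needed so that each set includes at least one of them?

The 4 elements {a, b, g, i} hit every set.
No choice of 3 elements meets every set, so 4 is the minimum.

4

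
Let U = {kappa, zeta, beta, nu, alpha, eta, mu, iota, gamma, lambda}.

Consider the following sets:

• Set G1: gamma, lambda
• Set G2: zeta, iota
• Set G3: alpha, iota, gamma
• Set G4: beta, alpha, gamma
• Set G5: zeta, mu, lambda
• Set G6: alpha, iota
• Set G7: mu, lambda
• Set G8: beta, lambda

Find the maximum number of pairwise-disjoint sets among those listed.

G2, G4, G7 are pairwise disjoint (G2={zeta,iota}; G4={beta,alpha,gamma}; G7={mu,lambda}).
Every remaining set overlaps one of these, and no 4 of the listed sets are pairwise disjoint, so 3 is the maximum.

3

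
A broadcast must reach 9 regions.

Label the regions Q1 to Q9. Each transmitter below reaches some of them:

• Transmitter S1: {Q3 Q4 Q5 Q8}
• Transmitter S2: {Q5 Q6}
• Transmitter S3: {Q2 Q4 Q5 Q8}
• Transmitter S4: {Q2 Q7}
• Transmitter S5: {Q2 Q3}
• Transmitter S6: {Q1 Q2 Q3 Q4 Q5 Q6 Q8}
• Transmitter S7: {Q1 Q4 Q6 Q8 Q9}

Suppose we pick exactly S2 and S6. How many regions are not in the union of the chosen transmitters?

2

Union of S2, S6 = {Q1, Q2, Q3, Q4, Q5, Q6, Q8}.
Not covered: Q7, Q9 — 2 regions.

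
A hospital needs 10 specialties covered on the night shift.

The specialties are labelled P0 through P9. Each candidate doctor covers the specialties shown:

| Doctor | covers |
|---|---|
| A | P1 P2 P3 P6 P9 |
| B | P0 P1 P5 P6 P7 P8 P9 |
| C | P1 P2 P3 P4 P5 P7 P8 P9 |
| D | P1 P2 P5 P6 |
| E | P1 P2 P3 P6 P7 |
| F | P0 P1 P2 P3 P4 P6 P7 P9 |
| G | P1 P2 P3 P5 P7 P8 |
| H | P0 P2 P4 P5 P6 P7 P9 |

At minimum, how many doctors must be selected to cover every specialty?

2

Take {B, C}. Their union is {P0, P1, P2, P3, P4, P5, P6, P7, P8, P9}, which is all 10 specialties.
No single doctor has all 10 specialties (the largest, C, has 8), so 2 is optimal.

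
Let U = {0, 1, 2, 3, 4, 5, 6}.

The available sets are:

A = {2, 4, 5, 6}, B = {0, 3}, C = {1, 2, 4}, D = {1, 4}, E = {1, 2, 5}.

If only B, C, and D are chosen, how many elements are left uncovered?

2

Union of B, C, D = {0, 1, 2, 3, 4}.
Not covered: 5, 6 — 2 elements.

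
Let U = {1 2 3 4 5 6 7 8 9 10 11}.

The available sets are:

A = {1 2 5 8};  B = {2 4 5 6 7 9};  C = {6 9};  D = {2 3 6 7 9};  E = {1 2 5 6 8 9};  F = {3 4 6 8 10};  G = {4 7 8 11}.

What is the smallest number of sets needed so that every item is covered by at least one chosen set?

3

E and F and G together: E ∪ F ∪ G = {1, 2, 3, 4, 5, 6, 7, 8, 9, 10, 11} — every item is covered.
Only F contains 10, so F is forced; the remaining 6 items need at least 2 more sets (each remaining set adds at most 4) — so at least 3 sets are needed, and 3 is optimal.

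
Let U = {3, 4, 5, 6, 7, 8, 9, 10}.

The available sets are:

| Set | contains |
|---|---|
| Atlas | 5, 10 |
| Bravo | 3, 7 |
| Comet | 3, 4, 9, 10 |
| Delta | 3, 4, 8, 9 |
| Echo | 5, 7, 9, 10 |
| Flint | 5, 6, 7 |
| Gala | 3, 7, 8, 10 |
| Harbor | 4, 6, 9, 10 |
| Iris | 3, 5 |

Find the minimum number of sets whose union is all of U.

3

Comet and Flint and Gala together: Comet ∪ Flint ∪ Gala = {3, 4, 5, 6, 7, 8, 9, 10} — every element is covered.
No 2 of the 9 sets cover everything (all 36 combinations miss at least one element), so 3 is optimal.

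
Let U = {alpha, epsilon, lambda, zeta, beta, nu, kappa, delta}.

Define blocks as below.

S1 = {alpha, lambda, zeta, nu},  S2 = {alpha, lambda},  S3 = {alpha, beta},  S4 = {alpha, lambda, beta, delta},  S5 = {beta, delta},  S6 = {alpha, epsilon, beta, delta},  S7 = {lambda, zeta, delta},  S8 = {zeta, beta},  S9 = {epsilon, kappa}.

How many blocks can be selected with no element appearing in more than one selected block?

3

S1, S5, S9 are pairwise disjoint (S1={alpha,lambda,zeta,nu}; S5={beta,delta}; S9={epsilon,kappa}).
Every remaining block overlaps one of these, and no 4 of the listed blocks are pairwise disjoint, so 3 is the maximum.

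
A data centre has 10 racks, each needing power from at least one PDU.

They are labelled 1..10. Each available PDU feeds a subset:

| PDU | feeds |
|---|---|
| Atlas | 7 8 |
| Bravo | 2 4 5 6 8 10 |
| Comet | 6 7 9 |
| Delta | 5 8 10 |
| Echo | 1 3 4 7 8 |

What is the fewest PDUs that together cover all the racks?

Bravo and Comet and Echo together: Bravo ∪ Comet ∪ Echo = {1, 2, 3, 4, 5, 6, 7, 8, 9, 10} — every rack is covered.
Only Echo contains 1, so Echo is forced; the remaining 5 racks need at least 2 more PDUs (each remaining PDU adds at most 4) — so at least 3 PDUs are needed, and 3 is optimal.

3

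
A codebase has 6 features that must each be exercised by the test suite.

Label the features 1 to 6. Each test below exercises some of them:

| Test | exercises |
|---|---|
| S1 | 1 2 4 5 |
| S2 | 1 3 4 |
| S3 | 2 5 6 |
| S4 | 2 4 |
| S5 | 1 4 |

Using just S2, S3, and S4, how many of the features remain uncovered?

Union of S2, S3, S4 = {1, 2, 3, 4, 5, 6} — that's every feature, so 0 are uncovered.

0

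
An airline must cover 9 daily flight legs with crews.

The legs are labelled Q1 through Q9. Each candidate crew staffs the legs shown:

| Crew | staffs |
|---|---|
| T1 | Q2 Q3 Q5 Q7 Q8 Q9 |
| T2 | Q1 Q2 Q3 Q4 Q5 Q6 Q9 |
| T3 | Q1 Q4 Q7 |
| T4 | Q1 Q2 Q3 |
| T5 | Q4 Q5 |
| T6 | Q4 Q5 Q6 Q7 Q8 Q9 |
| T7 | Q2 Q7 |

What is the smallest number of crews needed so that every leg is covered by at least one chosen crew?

Take {T1, T2}. Their union is {Q1, Q2, Q3, Q4, Q5, Q6, Q7, Q8, Q9}, which is all 9 legs.
No single crew has all 9 legs (the largest, T2, has 7), so 2 is optimal.

2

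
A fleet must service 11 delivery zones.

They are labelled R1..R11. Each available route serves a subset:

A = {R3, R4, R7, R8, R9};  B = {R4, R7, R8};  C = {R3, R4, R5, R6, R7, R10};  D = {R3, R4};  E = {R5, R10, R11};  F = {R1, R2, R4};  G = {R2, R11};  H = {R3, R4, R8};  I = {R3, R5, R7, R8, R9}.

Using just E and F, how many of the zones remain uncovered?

5

Union of E, F = {R1, R2, R4, R5, R10, R11}.
Not covered: R3, R6, R7, R8, R9 — 5 zones.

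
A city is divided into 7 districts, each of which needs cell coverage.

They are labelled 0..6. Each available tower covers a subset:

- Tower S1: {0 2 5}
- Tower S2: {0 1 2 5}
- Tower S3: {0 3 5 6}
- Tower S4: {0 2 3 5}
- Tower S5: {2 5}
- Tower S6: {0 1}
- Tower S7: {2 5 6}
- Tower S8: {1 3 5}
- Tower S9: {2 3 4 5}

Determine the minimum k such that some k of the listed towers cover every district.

S6 and S7 and S9 together: S6 ∪ S7 ∪ S9 = {0, 1, 2, 3, 4, 5, 6} — every district is covered.
Only S9 contains 4, so S9 is forced; the remaining 3 districts need at least 2 more towers (each remaining tower adds at most 2) — so at least 3 towers are needed, and 3 is optimal.

3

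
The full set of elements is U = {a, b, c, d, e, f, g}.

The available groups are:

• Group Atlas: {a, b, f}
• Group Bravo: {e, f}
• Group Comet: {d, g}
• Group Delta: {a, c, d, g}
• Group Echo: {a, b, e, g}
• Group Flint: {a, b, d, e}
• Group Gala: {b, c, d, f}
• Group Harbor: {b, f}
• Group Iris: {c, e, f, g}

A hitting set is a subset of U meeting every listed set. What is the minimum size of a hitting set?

The 3 elements {d, e, f} hit every group.
No choice of 2 elements meets every group, so 3 is the minimum.

3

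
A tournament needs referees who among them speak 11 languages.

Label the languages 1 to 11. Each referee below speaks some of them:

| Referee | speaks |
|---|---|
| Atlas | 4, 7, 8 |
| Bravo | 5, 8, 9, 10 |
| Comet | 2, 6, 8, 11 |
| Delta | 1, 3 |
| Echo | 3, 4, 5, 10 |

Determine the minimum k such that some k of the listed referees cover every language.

4

Take {Atlas, Bravo, Comet, Delta}. Their union is {1, 2, 3, 4, 5, 6, 7, 8, 9, 10, 11}, which is all 11 languages.
Only Delta contains 1, so Delta is forced; the remaining 9 languages need at least 3 more referees (each remaining referee adds at most 4) — so at least 4 referees are needed, and 4 is optimal.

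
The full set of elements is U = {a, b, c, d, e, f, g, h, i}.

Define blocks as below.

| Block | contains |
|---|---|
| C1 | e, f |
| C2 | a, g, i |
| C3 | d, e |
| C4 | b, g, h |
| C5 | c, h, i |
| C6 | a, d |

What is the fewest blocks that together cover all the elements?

C1 and C4 and C5 and C6 together: C1 ∪ C4 ∪ C5 ∪ C6 = {a, b, c, d, e, f, g, h, i} — every element is covered.
Only C4 contains b, so C4 is forced; the remaining 6 elements need at least 3 more blocks (each remaining block adds at most 2) — so at least 4 blocks are needed, and 4 is optimal.

4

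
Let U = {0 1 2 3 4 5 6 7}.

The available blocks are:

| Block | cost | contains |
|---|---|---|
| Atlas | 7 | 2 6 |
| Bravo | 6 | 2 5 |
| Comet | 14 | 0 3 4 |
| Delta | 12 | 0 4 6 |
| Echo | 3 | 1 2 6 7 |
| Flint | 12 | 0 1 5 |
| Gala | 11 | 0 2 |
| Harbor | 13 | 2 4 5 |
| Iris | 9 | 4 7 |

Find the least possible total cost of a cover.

23

Bravo, Comet, Echo together cover every element (Bravo ∪ Comet ∪ Echo = {0, 1, 2, 3, 4, 5, 6, 7}); total cost 6 + 14 + 3 = 23.
No covering selection has total cost below 23.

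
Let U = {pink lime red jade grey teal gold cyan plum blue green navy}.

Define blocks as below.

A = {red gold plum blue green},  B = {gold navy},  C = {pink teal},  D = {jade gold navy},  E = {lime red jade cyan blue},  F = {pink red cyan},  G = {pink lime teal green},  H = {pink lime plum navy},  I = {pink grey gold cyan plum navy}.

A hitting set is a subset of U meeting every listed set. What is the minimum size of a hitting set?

3

T = {pink, red, gold} meets every block (each contains at least one member of T), and |T| = 3.
The blocks B, C, E are pairwise disjoint, so any hitting set needs a separate item for each — at least 3. Hence 3 is optimal.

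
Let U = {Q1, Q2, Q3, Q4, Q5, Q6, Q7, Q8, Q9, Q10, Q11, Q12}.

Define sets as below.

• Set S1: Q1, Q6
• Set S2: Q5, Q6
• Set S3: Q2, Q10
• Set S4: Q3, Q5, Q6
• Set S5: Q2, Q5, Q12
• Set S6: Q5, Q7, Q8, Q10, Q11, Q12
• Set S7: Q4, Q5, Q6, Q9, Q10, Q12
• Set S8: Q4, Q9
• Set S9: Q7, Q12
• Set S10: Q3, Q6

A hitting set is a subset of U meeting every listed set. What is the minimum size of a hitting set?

4

H = {Q2, Q4, Q6, Q7} meets every set (each contains at least one member of H), and |H| = 4.
The sets S3, S4, S8, S9 are pairwise disjoint, so any hitting set needs a separate point for each — at least 4. Hence 4 is optimal.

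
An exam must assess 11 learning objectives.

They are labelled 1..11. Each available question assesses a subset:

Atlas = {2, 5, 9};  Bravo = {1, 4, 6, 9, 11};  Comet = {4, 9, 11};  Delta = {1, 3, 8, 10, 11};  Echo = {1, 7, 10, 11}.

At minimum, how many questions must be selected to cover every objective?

Take {Atlas, Bravo, Delta, Echo}. Their union is {1, 2, 3, 4, 5, 6, 7, 8, 9, 10, 11}, which is all 11 objectives.
Only Echo contains 7, so Echo is forced; the remaining 7 objectives need at least 3 more questions (each remaining question adds at most 3) — so at least 4 questions are needed, and 4 is optimal.

4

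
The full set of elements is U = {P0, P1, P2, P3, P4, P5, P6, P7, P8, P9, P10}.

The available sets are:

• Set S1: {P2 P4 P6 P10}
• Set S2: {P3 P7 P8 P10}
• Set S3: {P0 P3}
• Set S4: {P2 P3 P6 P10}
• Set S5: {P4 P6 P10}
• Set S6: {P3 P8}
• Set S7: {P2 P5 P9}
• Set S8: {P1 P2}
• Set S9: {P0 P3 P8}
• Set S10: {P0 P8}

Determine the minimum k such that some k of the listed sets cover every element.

5

Take {S2, S5, S7, S8, S9}. Their union is {P0, P1, P2, P3, P4, P5, P6, P7, P8, P9, P10}, which is all 11 elements.
No 4 of the 10 sets cover everything (all 210 combinations miss at least one element), so 5 is optimal.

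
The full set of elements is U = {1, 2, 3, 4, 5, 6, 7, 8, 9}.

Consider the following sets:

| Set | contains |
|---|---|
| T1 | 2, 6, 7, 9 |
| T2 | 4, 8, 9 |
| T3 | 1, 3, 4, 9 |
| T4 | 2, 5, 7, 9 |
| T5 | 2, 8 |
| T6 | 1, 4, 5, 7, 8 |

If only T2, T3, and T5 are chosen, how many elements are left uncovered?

3

Union of T2, T3, T5 = {1, 2, 3, 4, 8, 9}.
Not covered: 5, 6, 7 — 3 elements.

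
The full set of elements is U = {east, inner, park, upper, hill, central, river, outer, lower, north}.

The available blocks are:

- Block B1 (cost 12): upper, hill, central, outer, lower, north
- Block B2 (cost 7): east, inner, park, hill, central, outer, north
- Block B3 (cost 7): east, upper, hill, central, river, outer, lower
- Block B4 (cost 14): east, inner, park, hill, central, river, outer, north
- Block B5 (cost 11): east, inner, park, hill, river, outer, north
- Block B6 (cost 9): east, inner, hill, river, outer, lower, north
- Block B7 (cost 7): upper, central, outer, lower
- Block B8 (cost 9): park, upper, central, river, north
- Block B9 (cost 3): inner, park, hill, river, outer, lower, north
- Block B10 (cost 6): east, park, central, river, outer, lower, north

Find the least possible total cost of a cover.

B3, B9 together cover every element (B3 ∪ B9 = {east, inner, park, upper, hill, central, river, outer, lower, north}); total cost 7 + 3 = 10.
No covering selection has total cost below 10.

10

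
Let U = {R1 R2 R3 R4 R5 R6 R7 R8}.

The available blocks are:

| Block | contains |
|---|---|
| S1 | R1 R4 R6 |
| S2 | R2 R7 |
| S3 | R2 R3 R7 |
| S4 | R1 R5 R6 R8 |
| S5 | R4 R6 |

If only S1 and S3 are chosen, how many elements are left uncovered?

2

Union of S1, S3 = {R1, R2, R3, R4, R6, R7}.
Not covered: R5, R8 — 2 elements.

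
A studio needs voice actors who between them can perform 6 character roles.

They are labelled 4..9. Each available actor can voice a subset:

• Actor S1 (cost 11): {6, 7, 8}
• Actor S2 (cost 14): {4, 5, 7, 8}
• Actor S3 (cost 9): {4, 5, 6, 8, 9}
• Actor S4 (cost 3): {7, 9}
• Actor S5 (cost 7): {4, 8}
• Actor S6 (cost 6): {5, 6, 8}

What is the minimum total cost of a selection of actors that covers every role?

S3, S4 together cover every role (S3 ∪ S4 = {4, 5, 6, 7, 8, 9}); total cost 9 + 3 = 12.
The greedy pick S4, S6, S5 costs 16; no covering selection beats 12.

12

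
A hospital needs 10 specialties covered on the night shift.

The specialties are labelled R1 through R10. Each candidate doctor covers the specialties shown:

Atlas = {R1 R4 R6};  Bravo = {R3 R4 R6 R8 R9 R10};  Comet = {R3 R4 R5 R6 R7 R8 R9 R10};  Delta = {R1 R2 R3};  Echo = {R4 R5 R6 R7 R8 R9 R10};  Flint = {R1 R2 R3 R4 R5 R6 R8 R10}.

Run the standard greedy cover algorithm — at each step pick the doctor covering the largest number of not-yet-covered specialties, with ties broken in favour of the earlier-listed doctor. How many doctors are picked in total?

2

Greedy: pick Comet (covers 8 new) → pick Delta (covers 2 new). Total picks: 2.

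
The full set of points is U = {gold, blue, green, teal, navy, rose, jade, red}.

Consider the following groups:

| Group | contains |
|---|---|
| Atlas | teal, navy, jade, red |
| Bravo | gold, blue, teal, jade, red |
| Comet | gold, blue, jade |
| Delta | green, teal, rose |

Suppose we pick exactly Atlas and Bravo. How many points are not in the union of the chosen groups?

Union of Atlas, Bravo = {gold, blue, teal, navy, jade, red}.
Not covered: green, rose — 2 points.

2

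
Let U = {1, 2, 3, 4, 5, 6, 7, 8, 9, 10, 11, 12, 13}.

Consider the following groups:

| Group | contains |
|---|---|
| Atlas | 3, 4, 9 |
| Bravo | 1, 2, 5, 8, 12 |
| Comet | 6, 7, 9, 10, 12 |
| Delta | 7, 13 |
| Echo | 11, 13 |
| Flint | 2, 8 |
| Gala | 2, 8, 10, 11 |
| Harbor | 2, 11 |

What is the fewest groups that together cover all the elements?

4

Atlas, Bravo, Comet, and Echo cover everything between them: the union {1, 2, 3, 4, 5, 6, 7, 8, 9, 10, 11, 12, 13} is all of U.
No 3 of the 8 groups cover everything (all 56 combinations miss at least one element), so 4 is optimal.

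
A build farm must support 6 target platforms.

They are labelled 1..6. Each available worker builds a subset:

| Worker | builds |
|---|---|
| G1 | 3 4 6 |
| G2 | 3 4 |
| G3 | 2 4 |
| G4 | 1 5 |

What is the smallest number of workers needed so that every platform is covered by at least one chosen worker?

Take {G1, G3, G4}. Their union is {1, 2, 3, 4, 5, 6}, which is all 6 platforms.
Only G4 contains 1, so G4 is forced; the remaining 4 platforms need at least 2 more workers (each remaining worker adds at most 3) — so at least 3 workers are needed, and 3 is optimal.

3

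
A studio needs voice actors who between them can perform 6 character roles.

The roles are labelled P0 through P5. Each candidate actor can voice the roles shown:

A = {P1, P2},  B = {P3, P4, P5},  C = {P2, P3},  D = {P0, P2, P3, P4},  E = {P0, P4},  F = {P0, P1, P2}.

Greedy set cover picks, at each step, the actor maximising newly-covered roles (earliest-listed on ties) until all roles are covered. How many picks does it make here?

Greedy: pick D (covers 4 new) → pick A (covers 1 new) → pick B (covers 1 new). Total picks: 3.
(The true minimum cover uses only 2 actors, so greedy is not optimal here.)

3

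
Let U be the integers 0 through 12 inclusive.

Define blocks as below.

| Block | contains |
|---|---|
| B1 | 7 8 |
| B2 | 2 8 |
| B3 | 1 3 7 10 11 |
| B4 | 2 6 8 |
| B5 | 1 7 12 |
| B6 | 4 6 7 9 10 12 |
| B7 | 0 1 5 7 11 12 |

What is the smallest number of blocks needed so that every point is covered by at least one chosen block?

B3, B4, B6, and B7 cover everything between them: the union {0, 1, 2, 3, 4, 5, 6, 7, 8, 9, 10, 11, 12} is all of U.
No 3 of the 7 blocks cover everything (all 35 combinations miss at least one point), so 4 is optimal.

4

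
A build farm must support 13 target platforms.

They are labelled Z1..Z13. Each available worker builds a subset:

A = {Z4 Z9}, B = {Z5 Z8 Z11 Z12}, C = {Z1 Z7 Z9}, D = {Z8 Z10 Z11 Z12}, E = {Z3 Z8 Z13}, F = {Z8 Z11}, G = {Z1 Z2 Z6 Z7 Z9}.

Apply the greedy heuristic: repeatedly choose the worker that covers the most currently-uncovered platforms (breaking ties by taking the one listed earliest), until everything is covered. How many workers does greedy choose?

5

Greedy: pick G (covers 5 new) → pick B (covers 4 new) → pick E (covers 2 new) → pick A (covers 1 new) → pick D (covers 1 new). Total picks: 5.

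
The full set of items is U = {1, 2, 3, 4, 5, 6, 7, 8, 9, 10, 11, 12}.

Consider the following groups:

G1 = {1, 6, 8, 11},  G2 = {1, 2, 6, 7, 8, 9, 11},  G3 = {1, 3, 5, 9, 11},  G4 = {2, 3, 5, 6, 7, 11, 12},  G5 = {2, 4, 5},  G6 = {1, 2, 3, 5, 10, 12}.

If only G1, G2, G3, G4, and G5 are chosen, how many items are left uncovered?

1

Union of G1, G2, G3, G4, G5 = {1, 2, 3, 4, 5, 6, 7, 8, 9, 11, 12}.
Not covered: 10 — 1 item.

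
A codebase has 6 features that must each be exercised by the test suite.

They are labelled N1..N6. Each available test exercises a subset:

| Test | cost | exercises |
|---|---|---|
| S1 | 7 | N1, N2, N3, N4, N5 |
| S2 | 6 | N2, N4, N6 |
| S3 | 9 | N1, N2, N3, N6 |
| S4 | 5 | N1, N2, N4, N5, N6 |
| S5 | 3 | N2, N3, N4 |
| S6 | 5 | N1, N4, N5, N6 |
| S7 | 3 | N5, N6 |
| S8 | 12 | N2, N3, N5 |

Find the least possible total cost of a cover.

8

S4, S5 together cover every feature (S4 ∪ S5 = {N1, N2, N3, N4, N5, N6}); total cost 5 + 3 = 8.
No covering selection has total cost below 8.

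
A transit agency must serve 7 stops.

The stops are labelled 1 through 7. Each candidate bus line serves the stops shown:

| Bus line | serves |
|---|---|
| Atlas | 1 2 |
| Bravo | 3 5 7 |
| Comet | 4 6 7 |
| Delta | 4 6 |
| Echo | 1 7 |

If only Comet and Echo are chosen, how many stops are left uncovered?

3

Union of Comet, Echo = {1, 4, 6, 7}.
Not covered: 2, 3, 5 — 3 stops.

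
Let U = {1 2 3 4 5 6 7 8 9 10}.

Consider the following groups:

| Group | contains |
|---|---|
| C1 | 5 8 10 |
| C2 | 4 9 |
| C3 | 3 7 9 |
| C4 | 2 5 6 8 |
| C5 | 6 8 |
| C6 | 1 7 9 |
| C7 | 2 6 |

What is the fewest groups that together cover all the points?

5

C1, C2, C3, C6, and C7 cover everything between them: the union {1, 2, 3, 4, 5, 6, 7, 8, 9, 10} is all of U.
No 4 of the 7 groups cover everything (all 35 combinations miss at least one point), so 5 is optimal.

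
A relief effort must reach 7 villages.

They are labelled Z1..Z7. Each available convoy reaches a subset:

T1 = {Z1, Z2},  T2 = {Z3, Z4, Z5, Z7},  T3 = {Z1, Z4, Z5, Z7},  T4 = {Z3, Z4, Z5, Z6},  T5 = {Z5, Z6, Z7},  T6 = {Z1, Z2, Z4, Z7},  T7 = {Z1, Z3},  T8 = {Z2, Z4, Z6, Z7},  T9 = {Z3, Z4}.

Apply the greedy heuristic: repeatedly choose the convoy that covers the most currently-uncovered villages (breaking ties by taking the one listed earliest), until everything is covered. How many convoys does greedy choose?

Greedy: pick T2 (covers 4 new) → pick T1 (covers 2 new) → pick T4 (covers 1 new). Total picks: 3.
(The true minimum cover uses only 2 convoys, so greedy is not optimal here.)

3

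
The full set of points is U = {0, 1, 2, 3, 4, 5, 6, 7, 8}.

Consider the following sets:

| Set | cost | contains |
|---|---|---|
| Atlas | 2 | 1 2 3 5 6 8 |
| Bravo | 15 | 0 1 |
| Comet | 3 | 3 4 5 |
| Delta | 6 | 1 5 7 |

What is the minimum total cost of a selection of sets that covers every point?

26

Atlas, Bravo, Comet, Delta together cover every point (Atlas ∪ Bravo ∪ Comet ∪ Delta = {0, 1, 2, 3, 4, 5, 6, 7, 8}); total cost 2 + 15 + 3 + 6 = 26.
No covering selection has total cost below 26.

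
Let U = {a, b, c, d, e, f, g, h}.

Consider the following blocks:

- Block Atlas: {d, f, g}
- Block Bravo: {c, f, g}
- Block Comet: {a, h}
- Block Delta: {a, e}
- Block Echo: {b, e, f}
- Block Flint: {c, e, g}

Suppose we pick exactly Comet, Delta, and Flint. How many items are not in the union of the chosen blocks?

Union of Comet, Delta, Flint = {a, c, e, g, h}.
Not covered: b, d, f — 3 items.

3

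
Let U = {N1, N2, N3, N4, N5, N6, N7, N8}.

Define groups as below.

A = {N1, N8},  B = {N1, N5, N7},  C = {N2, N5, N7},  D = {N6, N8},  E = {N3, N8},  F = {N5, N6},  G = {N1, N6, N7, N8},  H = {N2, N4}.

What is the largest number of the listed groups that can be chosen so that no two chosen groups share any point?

E, F, H are pairwise disjoint (E={N3,N8}; F={N5,N6}; H={N2,N4}).
Every remaining group overlaps one of these, and no 4 of the listed groups are pairwise disjoint, so 3 is the maximum.

3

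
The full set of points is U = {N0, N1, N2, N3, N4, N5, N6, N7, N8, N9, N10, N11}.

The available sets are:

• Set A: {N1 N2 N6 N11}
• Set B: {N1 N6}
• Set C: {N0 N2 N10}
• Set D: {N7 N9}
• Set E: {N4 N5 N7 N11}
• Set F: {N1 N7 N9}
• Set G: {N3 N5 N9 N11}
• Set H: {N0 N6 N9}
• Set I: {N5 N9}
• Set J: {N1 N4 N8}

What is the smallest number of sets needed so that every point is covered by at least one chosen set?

C and E and G and H and J together: C ∪ E ∪ G ∪ H ∪ J = {N0, N1, N2, N3, N4, N5, N6, N7, N8, N9, N10, N11} — every point is covered.
No 4 of the 10 sets cover everything (all 210 combinations miss at least one point), so 5 is optimal.

5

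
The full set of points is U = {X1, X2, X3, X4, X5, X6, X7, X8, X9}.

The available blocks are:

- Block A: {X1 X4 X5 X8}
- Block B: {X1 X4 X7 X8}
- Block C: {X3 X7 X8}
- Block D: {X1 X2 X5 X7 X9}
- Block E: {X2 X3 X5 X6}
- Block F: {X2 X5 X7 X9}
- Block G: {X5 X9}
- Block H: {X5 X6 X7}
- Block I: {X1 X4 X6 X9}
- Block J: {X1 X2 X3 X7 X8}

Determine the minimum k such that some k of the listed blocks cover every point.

3

E and I and J together: E ∪ I ∪ J = {X1, X2, X3, X4, X5, X6, X7, X8, X9} — every point is covered.
No 2 of the 10 blocks cover everything (all 45 combinations miss at least one point), so 3 is optimal.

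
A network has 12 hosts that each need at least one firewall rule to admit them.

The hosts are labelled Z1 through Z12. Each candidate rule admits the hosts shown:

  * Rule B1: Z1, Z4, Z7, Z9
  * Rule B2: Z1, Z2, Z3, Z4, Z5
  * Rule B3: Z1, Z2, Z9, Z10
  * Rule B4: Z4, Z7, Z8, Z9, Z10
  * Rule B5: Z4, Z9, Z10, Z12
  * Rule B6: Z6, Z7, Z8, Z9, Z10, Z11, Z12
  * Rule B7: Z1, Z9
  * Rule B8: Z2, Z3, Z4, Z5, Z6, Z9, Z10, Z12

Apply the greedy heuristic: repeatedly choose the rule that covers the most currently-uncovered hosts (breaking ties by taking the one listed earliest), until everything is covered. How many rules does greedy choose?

3

Greedy: pick B8 (covers 8 new) → pick B6 (covers 3 new) → pick B1 (covers 1 new). Total picks: 3.
(The true minimum cover uses only 2 rules, so greedy is not optimal here.)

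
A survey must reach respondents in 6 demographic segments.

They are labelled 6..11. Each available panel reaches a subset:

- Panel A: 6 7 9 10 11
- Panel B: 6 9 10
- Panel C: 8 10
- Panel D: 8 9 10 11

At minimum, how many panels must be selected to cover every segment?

A and C together: A ∪ C = {6, 7, 8, 9, 10, 11} — every segment is covered.
No single panel has all 6 segments (the largest, A, has 5), so 2 is optimal.

2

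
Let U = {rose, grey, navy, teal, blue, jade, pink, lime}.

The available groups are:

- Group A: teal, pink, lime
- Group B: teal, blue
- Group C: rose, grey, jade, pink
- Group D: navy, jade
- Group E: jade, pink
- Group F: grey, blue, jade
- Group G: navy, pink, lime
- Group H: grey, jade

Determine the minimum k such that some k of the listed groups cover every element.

3

B and C and G together: B ∪ C ∪ G = {rose, grey, navy, teal, blue, jade, pink, lime} — every element is covered.
Only C contains rose, so C is forced; the remaining 4 elements need at least 2 more groups (each remaining group adds at most 2) — so at least 3 groups are needed, and 3 is optimal.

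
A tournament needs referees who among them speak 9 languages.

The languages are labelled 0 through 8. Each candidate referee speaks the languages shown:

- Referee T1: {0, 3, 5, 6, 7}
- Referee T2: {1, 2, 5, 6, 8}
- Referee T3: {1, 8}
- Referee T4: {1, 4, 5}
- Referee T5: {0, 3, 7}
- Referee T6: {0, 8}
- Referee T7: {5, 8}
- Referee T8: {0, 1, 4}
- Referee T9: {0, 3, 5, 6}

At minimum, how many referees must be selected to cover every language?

3

T1 and T2 and T8 together: T1 ∪ T2 ∪ T8 = {0, 1, 2, 3, 4, 5, 6, 7, 8} — every language is covered.
Only T2 contains 2, so T2 is forced; the remaining 4 languages need at least 2 more referees (each remaining referee adds at most 3) — so at least 3 referees are needed, and 3 is optimal.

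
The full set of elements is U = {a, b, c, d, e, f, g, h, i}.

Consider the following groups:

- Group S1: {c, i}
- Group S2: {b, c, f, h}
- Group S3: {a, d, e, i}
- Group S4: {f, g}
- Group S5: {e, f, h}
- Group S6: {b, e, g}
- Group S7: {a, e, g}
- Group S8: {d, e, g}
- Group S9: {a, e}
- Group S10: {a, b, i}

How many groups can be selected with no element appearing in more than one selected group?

S1, S4, S9 are pairwise disjoint (S1={c,i}; S4={f,g}; S9={a,e}).
Every remaining group overlaps one of these, and no 4 of the listed groups are pairwise disjoint, so 3 is the maximum.

3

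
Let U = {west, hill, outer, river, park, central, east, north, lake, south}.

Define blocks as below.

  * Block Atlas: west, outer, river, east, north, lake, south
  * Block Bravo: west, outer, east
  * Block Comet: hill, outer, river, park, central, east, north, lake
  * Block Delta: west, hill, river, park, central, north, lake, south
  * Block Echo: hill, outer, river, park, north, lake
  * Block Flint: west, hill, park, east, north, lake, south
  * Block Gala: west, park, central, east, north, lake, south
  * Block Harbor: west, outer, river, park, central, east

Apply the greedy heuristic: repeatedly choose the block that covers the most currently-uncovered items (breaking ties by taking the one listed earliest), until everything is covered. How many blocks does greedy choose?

2

Greedy: pick Comet (covers 8 new) → pick Atlas (covers 2 new). Total picks: 2.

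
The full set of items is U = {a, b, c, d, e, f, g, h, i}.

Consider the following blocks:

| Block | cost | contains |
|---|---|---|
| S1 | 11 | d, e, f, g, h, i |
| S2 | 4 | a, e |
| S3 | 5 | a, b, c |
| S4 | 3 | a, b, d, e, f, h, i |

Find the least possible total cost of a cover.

16

S1, S3 together cover every item (S1 ∪ S3 = {a, b, c, d, e, f, g, h, i}); total cost 11 + 5 = 16.
The greedy pick S4, S3, S1 costs 19; no covering selection beats 16.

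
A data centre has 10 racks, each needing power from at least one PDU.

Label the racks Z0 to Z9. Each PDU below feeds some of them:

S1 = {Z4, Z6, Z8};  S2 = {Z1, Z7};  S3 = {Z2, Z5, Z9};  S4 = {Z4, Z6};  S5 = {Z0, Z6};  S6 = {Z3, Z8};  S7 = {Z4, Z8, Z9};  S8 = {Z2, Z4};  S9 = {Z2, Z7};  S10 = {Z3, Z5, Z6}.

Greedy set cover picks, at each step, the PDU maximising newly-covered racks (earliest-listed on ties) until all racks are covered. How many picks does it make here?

5

Greedy: pick S1 (covers 3 new) → pick S3 (covers 3 new) → pick S2 (covers 2 new) → pick S5 (covers 1 new) → pick S6 (covers 1 new). Total picks: 5.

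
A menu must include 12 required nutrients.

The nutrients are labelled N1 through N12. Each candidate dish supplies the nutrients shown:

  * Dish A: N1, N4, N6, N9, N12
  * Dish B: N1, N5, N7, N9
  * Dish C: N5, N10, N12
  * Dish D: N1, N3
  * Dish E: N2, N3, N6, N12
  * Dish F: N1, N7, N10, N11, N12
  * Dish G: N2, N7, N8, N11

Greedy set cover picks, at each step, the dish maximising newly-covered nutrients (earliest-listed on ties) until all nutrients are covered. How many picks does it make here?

4

Greedy: pick A (covers 5 new) → pick G (covers 4 new) → pick C (covers 2 new) → pick D (covers 1 new). Total picks: 4.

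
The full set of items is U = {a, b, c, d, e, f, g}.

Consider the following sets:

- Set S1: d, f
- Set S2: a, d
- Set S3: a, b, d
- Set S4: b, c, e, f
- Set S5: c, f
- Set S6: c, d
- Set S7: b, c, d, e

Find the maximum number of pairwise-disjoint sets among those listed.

S3, S5 are pairwise disjoint (S3={a,b,d}; S5={c,f}).
Every remaining set overlaps one of these, and no 3 of the listed sets are pairwise disjoint, so 2 is the maximum.

2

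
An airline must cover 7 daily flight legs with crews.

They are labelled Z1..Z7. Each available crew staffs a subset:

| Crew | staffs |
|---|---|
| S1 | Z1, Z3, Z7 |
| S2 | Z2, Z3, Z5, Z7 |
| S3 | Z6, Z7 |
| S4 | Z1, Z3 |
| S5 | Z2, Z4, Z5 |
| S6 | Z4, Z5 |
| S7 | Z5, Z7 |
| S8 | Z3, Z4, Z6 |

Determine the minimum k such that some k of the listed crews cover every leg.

3

Take {S1, S3, S5}. Their union is {Z1, Z2, Z3, Z4, Z5, Z6, Z7}, which is all 7 legs.
No 2 of the 8 crews cover everything (all 28 combinations miss at least one leg), so 3 is optimal.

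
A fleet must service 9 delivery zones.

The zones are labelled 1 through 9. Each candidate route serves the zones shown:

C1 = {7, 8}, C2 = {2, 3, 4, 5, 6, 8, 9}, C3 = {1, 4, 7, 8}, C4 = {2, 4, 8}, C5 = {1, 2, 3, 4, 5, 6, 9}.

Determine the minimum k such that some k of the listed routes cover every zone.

2

C1 and C5 together: C1 ∪ C5 = {1, 2, 3, 4, 5, 6, 7, 8, 9} — every zone is covered.
No single route has all 9 zones (the largest, C2, has 7), so 2 is optimal.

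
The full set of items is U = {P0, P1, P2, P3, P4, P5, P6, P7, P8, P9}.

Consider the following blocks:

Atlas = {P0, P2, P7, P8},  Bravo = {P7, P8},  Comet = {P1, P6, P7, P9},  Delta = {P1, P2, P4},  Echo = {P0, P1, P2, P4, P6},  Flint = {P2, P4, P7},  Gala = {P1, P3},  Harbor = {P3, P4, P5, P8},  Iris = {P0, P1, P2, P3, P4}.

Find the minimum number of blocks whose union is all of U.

Take {Atlas, Comet, Harbor}. Their union is {P0, P1, P2, P3, P4, P5, P6, P7, P8, P9}, which is all 10 items.
Only Harbor contains P5, so Harbor is forced; the remaining 6 items need at least 2 more blocks (each remaining block adds at most 4) — so at least 3 blocks are needed, and 3 is optimal.

3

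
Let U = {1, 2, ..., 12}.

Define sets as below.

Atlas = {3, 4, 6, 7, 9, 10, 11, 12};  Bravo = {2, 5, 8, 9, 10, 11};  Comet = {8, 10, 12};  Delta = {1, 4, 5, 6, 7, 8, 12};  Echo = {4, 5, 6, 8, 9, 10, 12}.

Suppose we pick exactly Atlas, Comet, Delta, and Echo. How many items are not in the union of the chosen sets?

1

Union of Atlas, Comet, Delta, Echo = {1, 3, 4, 5, 6, 7, 8, 9, 10, 11, 12}.
Not covered: 2 — 1 item.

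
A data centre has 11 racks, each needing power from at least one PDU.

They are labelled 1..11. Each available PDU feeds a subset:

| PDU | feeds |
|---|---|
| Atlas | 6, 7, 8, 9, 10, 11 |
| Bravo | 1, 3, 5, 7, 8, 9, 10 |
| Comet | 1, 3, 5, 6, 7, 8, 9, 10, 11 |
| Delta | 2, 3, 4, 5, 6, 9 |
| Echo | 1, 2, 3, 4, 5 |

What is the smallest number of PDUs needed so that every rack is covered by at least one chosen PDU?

Take {Comet, Delta}. Their union is {1, 2, 3, 4, 5, 6, 7, 8, 9, 10, 11}, which is all 11 racks.
No single PDU has all 11 racks (the largest, Comet, has 9), so 2 is optimal.

2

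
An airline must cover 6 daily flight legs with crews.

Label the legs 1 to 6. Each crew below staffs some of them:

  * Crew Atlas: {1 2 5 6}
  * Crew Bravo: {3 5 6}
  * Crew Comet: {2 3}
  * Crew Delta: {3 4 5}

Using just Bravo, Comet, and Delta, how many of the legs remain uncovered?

1

Union of Bravo, Comet, Delta = {2, 3, 4, 5, 6}.
Not covered: 1 — 1 leg.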